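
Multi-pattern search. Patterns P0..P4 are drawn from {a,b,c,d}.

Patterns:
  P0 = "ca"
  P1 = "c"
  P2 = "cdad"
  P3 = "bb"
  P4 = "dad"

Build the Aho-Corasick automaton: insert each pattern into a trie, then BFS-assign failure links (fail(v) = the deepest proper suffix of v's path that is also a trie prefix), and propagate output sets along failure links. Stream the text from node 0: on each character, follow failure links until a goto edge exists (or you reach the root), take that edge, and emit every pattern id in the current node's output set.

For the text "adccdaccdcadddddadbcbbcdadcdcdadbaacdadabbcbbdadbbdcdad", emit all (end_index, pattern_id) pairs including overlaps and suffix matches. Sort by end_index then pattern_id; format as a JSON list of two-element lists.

Construct AC machine:
Trie (insert patterns):
  n0 'ε': b→6 c→1 d→8
  n1 'c': a→2 d→3  ←P1
  n2 'ca': ·  ←P0
  n3 'cd': a→4
  n4 'cda': d→5
  n5 'cdad': ·  ←P2
  n6 'b': b→7
  n7 'bb': ·  ←P3
  n8 'd': a→9
  n9 'da': d→10
  n10 'dad': ·  ←P4

BFS fail/out derivation:
  n1('c'): parent n0 fail=0; on 'c' 0 → fail=0;  out {1}∪∅={1}
  n6('b'): parent n0 fail=0; on 'b' 0 → fail=0;  out ∅∪∅=∅
  n8('d'): parent n0 fail=0; on 'd' 0 → fail=0;  out ∅∪∅=∅
  n2('ca'): parent n1 fail=0; on 'a' 0 → fail=0;  out {0}∪∅={0}
  n3('cd'): parent n1 fail=0; on 'd' 0 → fail=8;  out ∅∪∅=∅
  n7('bb'): parent n6 fail=0; on 'b' 0 → fail=6;  out {3}∪∅={3}
  n9('da'): parent n8 fail=0; on 'a' 0 → fail=0;  out ∅∪∅=∅
  n4('cda'): parent n3 fail=8; on 'a' 8 → fail=9;  out ∅∪∅=∅
  n10('dad'): parent n9 fail=0; on 'd' 0 → fail=8;  out {4}∪∅={4}
  n5('cdad'): parent n4 fail=9; on 'd' 9 → fail=10;  out {2}∪{4}={2,4}

Scan:
[0] read 'a'  n0⇒n0
[1] read 'd'  n0⇒n8
[2] read 'c'  n8⇒n1 (via fail)  emit P1@[2:2]
[3] read 'c'  n1⇒n1 (via fail)  emit P1@[3:3]
[4] read 'd'  n1⇒n3
[5] read 'a'  n3⇒n4
[6] read 'c'  n4⇒n1 (via fail)  emit P1@[6:6]
[7] read 'c'  n1⇒n1 (via fail)  emit P1@[7:7]
[8] read 'd'  n1⇒n3
[9] read 'c'  n3⇒n1 (via fail)  emit P1@[9:9]
[10] read 'a'  n1⇒n2  emit P0@[9:10]
[11] read 'd'  n2⇒n8 (via fail)
[12] read 'd'  n8⇒n8 (via fail)
[13] read 'd'  n8⇒n8 (via fail)
[14] read 'd'  n8⇒n8 (via fail)
[15] read 'd'  n8⇒n8 (via fail)
[16] read 'a'  n8⇒n9
[17] read 'd'  n9⇒n10  emit P4@[15:17]
[18] read 'b'  n10⇒n6 (via fail)
[19] read 'c'  n6⇒n1 (via fail)  emit P1@[19:19]
[20] read 'b'  n1⇒n6 (via fail)
[21] read 'b'  n6⇒n7  emit P3@[20:21]
[22] read 'c'  n7⇒n1 (via fail)  emit P1@[22:22]
[23] read 'd'  n1⇒n3
[24] read 'a'  n3⇒n4
[25] read 'd'  n4⇒n5  emit P2@[22:25],P4@[23:25]
[26] read 'c'  n5⇒n1 (via fail)  emit P1@[26:26]
[27] read 'd'  n1⇒n3
[28] read 'c'  n3⇒n1 (via fail)  emit P1@[28:28]
[29] read 'd'  n1⇒n3
[30] read 'a'  n3⇒n4
[31] read 'd'  n4⇒n5  emit P2@[28:31],P4@[29:31]
[32] read 'b'  n5⇒n6 (via fail)
[33] read 'a'  n6⇒n0 (via fail)
[34] read 'a'  n0⇒n0
[35] read 'c'  n0⇒n1  emit P1@[35:35]
[36] read 'd'  n1⇒n3
[37] read 'a'  n3⇒n4
[38] read 'd'  n4⇒n5  emit P2@[35:38],P4@[36:38]
[39] read 'a'  n5⇒n9 (via fail)
[40] read 'b'  n9⇒n6 (via fail)
[41] read 'b'  n6⇒n7  emit P3@[40:41]
[42] read 'c'  n7⇒n1 (via fail)  emit P1@[42:42]
[43] read 'b'  n1⇒n6 (via fail)
[44] read 'b'  n6⇒n7  emit P3@[43:44]
[45] read 'd'  n7⇒n8 (via fail)
[46] read 'a'  n8⇒n9
[47] read 'd'  n9⇒n10  emit P4@[45:47]
[48] read 'b'  n10⇒n6 (via fail)
[49] read 'b'  n6⇒n7  emit P3@[48:49]
[50] read 'd'  n7⇒n8 (via fail)
[51] read 'c'  n8⇒n1 (via fail)  emit P1@[51:51]
[52] read 'd'  n1⇒n3
[53] read 'a'  n3⇒n4
[54] read 'd'  n4⇒n5  emit P2@[51:54],P4@[52:54]

Matches: [[2,1],[3,1],[6,1],[7,1],[9,1],[10,0],[17,4],[19,1],[21,3],[22,1],[25,2],[25,4],[26,1],[28,1],[31,2],[31,4],[35,1],[38,2],[38,4],[41,3],[42,1],[44,3],[47,4],[49,3],[51,1],[54,2],[54,4]]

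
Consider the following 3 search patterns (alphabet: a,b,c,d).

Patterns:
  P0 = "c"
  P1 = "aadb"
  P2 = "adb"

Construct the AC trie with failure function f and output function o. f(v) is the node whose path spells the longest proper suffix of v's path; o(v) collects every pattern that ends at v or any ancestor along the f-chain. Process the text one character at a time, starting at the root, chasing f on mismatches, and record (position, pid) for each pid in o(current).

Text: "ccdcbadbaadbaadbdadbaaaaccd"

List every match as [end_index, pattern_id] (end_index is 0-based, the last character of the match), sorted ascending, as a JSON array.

Construct AC machine:
Trie nodes:
  0='ε' goto a→2 c→1
  1='c' goto ·  ←P0
  2='a' goto a→3 d→6
  3='aa' goto d→4
  4='aad' goto b→5
  5='aadb' goto ·  ←P1
  6='ad' goto b→7
  7='adb' goto ·  ←P2

Failure links (BFS by depth):
  n1('c'): parent n0 fail=0; on 'c' 0 → fail=0;  out {0}∪∅={0}
  n2('a'): parent n0 fail=0; on 'a' 0 → fail=0;  out ∅∪∅=∅
  n3('aa'): parent n2 fail=0; on 'a' 0 → fail=2;  out ∅∪∅=∅
  n6('ad'): parent n2 fail=0; on 'd' 0 → fail=0;  out ∅∪∅=∅
  n4('aad'): parent n3 fail=2; on 'd' 2 → fail=6;  out ∅∪∅=∅
  n7('adb'): parent n6 fail=0; on 'b' 0 → fail=0;  out {2}∪∅={2}
  n5('aadb'): parent n4 fail=6; on 'b' 6 → fail=7;  out {1}∪{2}={1,2}

Scan:
i=0 'c': node 0→1  → match P0@[0:0]
i=1 'c': node 1→1 ·f  → match P0@[1:1]
i=2 'd': node 1→0 ·f
i=3 'c': node 0→1  → match P0@[3:3]
i=4 'b': node 1→0 ·f
i=5 'a': node 0→2
i=6 'd': node 2→6
i=7 'b': node 6→7  → match P2@[5:7]
i=8 'a': node 7→2 ·f
i=9 'a': node 2→3
i=10 'd': node 3→4
i=11 'b': node 4→5  → match P1@[8:11],P2@[9:11]
i=12 'a': node 5→2 ·f
i=13 'a': node 2→3
i=14 'd': node 3→4
i=15 'b': node 4→5  → match P1@[12:15],P2@[13:15]
i=16 'd': node 5→0 ·f
i=17 'a': node 0→2
i=18 'd': node 2→6
i=19 'b': node 6→7  → match P2@[17:19]
i=20 'a': node 7→2 ·f
i=21 'a': node 2→3
i=22 'a': node 3→3 ·f
i=23 'a': node 3→3 ·f
i=24 'c': node 3→1 ·f  → match P0@[24:24]
i=25 'c': node 1→1 ·f  → match P0@[25:25]
i=26 'd': node 1→0 ·f

Result: [[0,0],[1,0],[3,0],[7,2],[11,1],[11,2],[15,1],[15,2],[19,2],[24,0],[25,0]]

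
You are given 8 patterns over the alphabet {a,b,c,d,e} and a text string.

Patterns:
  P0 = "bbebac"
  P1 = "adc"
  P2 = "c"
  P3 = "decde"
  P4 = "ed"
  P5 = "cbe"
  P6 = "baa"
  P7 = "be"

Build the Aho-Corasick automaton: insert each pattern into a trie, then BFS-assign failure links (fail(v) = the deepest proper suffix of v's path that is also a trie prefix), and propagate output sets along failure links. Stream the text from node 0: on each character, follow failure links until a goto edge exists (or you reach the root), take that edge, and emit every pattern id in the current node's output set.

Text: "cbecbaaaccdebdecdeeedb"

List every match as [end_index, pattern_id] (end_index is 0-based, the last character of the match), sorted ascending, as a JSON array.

Construct AC machine:
Trie (insert patterns):
  n0 'ε': a→7 b→1 c→10 d→11 e→16
  n1 'b': a→20 b→2 e→22
  n2 'bb': e→3
  n3 'bbe': b→4
  n4 'bbeb': a→5
  n5 'bbeba': c→6
  n6 'bbebac': ·  ←P0
  n7 'a': d→8
  n8 'ad': c→9
  n9 'adc': ·  ←P1
  n10 'c': b→18  ←P2
  n11 'd': e→12
  n12 'de': c→13
  n13 'dec': d→14
  n14 'decd': e→15
  n15 'decde': ·  ←P3
  n16 'e': d→17
  n17 'ed': ·  ←P4
  n18 'cb': e→19
  n19 'cbe': ·  ←P5
  n20 'ba': a→21
  n21 'baa': ·  ←P6
  n22 'be': ·  ←P7

Failure links (BFS by depth):
  fail(1) 'b': from fail(0)=0 chase 'b': 0 ⇒ 0;  out=∅∪out(0)=∅
  fail(7) 'a': from fail(0)=0 chase 'a': 0 ⇒ 0;  out=∅∪out(0)=∅
  fail(10) 'c': from fail(0)=0 chase 'c': 0 ⇒ 0;  out={2}∪out(0)={2}
  fail(11) 'd': from fail(0)=0 chase 'd': 0 ⇒ 0;  out=∅∪out(0)=∅
  fail(16) 'e': from fail(0)=0 chase 'e': 0 ⇒ 0;  out=∅∪out(0)=∅
  fail(2) 'bb': from fail(1)=0 chase 'b': 0 ⇒ 1;  out=∅∪out(1)=∅
  fail(8) 'ad': from fail(7)=0 chase 'd': 0 ⇒ 11;  out=∅∪out(11)=∅
  fail(12) 'de': from fail(11)=0 chase 'e': 0 ⇒ 16;  out=∅∪out(16)=∅
  fail(17) 'ed': from fail(16)=0 chase 'd': 0 ⇒ 11;  out={4}∪out(11)={4}
  fail(18) 'cb': from fail(10)=0 chase 'b': 0 ⇒ 1;  out=∅∪out(1)=∅
  fail(20) 'ba': from fail(1)=0 chase 'a': 0 ⇒ 7;  out=∅∪out(7)=∅
  fail(22) 'be': from fail(1)=0 chase 'e': 0 ⇒ 16;  out={7}∪out(16)={7}
  fail(3) 'bbe': from fail(2)=1 chase 'e': 1 ⇒ 22;  out=∅∪out(22)={7}
  fail(9) 'adc': from fail(8)=11 chase 'c': 11→0 ⇒ 10;  out={1}∪out(10)={1,2}
  fail(13) 'dec': from fail(12)=16 chase 'c': 16→0 ⇒ 10;  out=∅∪out(10)={2}
  fail(19) 'cbe': from fail(18)=1 chase 'e': 1 ⇒ 22;  out={5}∪out(22)={5,7}
  fail(21) 'baa': from fail(20)=7 chase 'a': 7→0 ⇒ 7;  out={6}∪out(7)={6}
  fail(4) 'bbeb': from fail(3)=22 chase 'b': 22→16→0 ⇒ 1;  out=∅∪out(1)=∅
  fail(14) 'decd': from fail(13)=10 chase 'd': 10→0 ⇒ 11;  out=∅∪out(11)=∅
  fail(5) 'bbeba': from fail(4)=1 chase 'a': 1 ⇒ 20;  out=∅∪out(20)=∅
  fail(15) 'decde': from fail(14)=11 chase 'e': 11 ⇒ 12;  out={3}∪out(12)={3}
  fail(6) 'bbebac': from fail(5)=20 chase 'c': 20→7→0 ⇒ 10;  out={0}∪out(10)={0,2}

Run:
i=0 'c': node 0→10  → match P2@[0:0]
i=1 'b': node 10→18
i=2 'e': node 18→19  → match P5@[0:2],P7@[1:2]
i=3 'c': node 19→10 (via fail)  → match P2@[3:3]
i=4 'b': node 10→18
i=5 'a': node 18→20 (via fail)
i=6 'a': node 20→21  → match P6@[4:6]
i=7 'a': node 21→7 (via fail)
i=8 'c': node 7→10 (via fail)  → match P2@[8:8]
i=9 'c': node 10→10 (via fail)  → match P2@[9:9]
i=10 'd': node 10→11 (via fail)
i=11 'e': node 11→12
i=12 'b': node 12→1 (via fail)
i=13 'd': node 1→11 (via fail)
i=14 'e': node 11→12
i=15 'c': node 12→13  → match P2@[15:15]
i=16 'd': node 13→14
i=17 'e': node 14→15  → match P3@[13:17]
i=18 'e': node 15→16 (via fail)
i=19 'e': node 16→16 (via fail)
i=20 'd': node 16→17  → match P4@[19:20]
i=21 'b': node 17→1 (via fail)

Result: [[0,2],[2,5],[2,7],[3,2],[6,6],[8,2],[9,2],[15,2],[17,3],[20,4]]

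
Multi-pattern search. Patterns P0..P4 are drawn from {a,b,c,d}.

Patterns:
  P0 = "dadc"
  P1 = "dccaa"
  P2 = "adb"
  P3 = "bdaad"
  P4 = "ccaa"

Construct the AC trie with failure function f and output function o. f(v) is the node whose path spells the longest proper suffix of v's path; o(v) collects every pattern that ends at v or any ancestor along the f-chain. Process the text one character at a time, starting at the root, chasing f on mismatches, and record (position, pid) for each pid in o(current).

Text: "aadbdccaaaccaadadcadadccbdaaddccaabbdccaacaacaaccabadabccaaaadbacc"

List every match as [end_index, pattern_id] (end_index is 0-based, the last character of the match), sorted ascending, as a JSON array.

Build:
Trie nodes:
  0='ε' goto a→9 b→12 c→17 d→1
  1='d' goto a→2 c→5
  2='da' goto d→3
  3='dad' goto c→4
  4='dadc' goto ·  [P0 ends]
  5='dc' goto c→6
  6='dcc' goto a→7
  7='dcca' goto a→8
  8='dccaa' goto ·  [P1 ends]
  9='a' goto d→10
  10='ad' goto b→11
  11='adb' goto ·  [P2 ends]
  12='b' goto d→13
  13='bd' goto a→14
  14='bda' goto a→15
  15='bdaa' goto d→16
  16='bdaad' goto ·  [P3 ends]
  17='c' goto c→18
  18='cc' goto a→19
  19='cca' goto a→20
  20='ccaa' goto ·  [P4 ends]

Failure links (BFS by depth):
  n1('d'): parent n0 fail=0; on 'd' 0 → fail=0;  out ∅∪∅=∅
  n9('a'): parent n0 fail=0; on 'a' 0 → fail=0;  out ∅∪∅=∅
  n12('b'): parent n0 fail=0; on 'b' 0 → fail=0;  out ∅∪∅=∅
  n17('c'): parent n0 fail=0; on 'c' 0 → fail=0;  out ∅∪∅=∅
  n2('da'): parent n1 fail=0; on 'a' 0 → fail=9;  out ∅∪∅=∅
  n5('dc'): parent n1 fail=0; on 'c' 0 → fail=17;  out ∅∪∅=∅
  n10('ad'): parent n9 fail=0; on 'd' 0 → fail=1;  out ∅∪∅=∅
  n13('bd'): parent n12 fail=0; on 'd' 0 → fail=1;  out ∅∪∅=∅
  n18('cc'): parent n17 fail=0; on 'c' 0 → fail=17;  out ∅∪∅=∅
  n3('dad'): parent n2 fail=9; on 'd' 9 → fail=10;  out ∅∪∅=∅
  n6('dcc'): parent n5 fail=17; on 'c' 17 → fail=18;  out ∅∪∅=∅
  n11('adb'): parent n10 fail=1; on 'b' 1→0 → fail=12;  out {2}∪∅={2}
  n14('bda'): parent n13 fail=1; on 'a' 1 → fail=2;  out ∅∪∅=∅
  n19('cca'): parent n18 fail=17; on 'a' 17→0 → fail=9;  out ∅∪∅=∅
  n4('dadc'): parent n3 fail=10; on 'c' 10→1 → fail=5;  out {0}∪∅={0}
  n7('dcca'): parent n6 fail=18; on 'a' 18 → fail=19;  out ∅∪∅=∅
  n15('bdaa'): parent n14 fail=2; on 'a' 2→9→0 → fail=9;  out ∅∪∅=∅
  n20('ccaa'): parent n19 fail=9; on 'a' 9→0 → fail=9;  out {4}∪∅={4}
  n8('dccaa'): parent n7 fail=19; on 'a' 19 → fail=20;  out {1}∪{4}={1,4}
  n16('bdaad'): parent n15 fail=9; on 'd' 9 → fail=10;  out {3}∪∅={3}

Run:
pos 0 'a': at 9
pos 1 'a': at 9 ·f
pos 2 'd': at 10
pos 3 'b': at 11  emit P2@[1:3]
pos 4 'd': at 13 ·f
pos 5 'c': at 5 ·f
pos 6 'c': at 6
pos 7 'a': at 7
pos 8 'a': at 8  emit P1@[4:8],P4@[5:8]
pos 9 'a': at 9 ·f
pos 10 'c': at 17 ·f
pos 11 'c': at 18
pos 12 'a': at 19
pos 13 'a': at 20  emit P4@[10:13]
pos 14 'd': at 10 ·f
pos 15 'a': at 2 ·f
pos 16 'd': at 3
pos 17 'c': at 4  emit P0@[14:17]
pos 18 'a': at 9 ·f
pos 19 'd': at 10
pos 20 'a': at 2 ·f
pos 21 'd': at 3
pos 22 'c': at 4  emit P0@[19:22]
pos 23 'c': at 6 ·f
pos 24 'b': at 12 ·f
pos 25 'd': at 13
pos 26 'a': at 14
pos 27 'a': at 15
pos 28 'd': at 16  emit P3@[24:28]
pos 29 'd': at 1 ·f
pos 30 'c': at 5
pos 31 'c': at 6
pos 32 'a': at 7
pos 33 'a': at 8  emit P1@[29:33],P4@[30:33]
pos 34 'b': at 12 ·f
pos 35 'b': at 12 ·f
pos 36 'd': at 13
pos 37 'c': at 5 ·f
pos 38 'c': at 6
pos 39 'a': at 7
pos 40 'a': at 8  emit P1@[36:40],P4@[37:40]
pos 41 'c': at 17 ·f
pos 42 'a': at 9 ·f
pos 43 'a': at 9 ·f
pos 44 'c': at 17 ·f
pos 45 'a': at 9 ·f
pos 46 'a': at 9 ·f
pos 47 'c': at 17 ·f
pos 48 'c': at 18
pos 49 'a': at 19
pos 50 'b': at 12 ·f
pos 51 'a': at 9 ·f
pos 52 'd': at 10
pos 53 'a': at 2 ·f
pos 54 'b': at 12 ·f
pos 55 'c': at 17 ·f
pos 56 'c': at 18
pos 57 'a': at 19
pos 58 'a': at 20  emit P4@[55:58]
pos 59 'a': at 9 ·f
pos 60 'a': at 9 ·f
pos 61 'd': at 10
pos 62 'b': at 11  emit P2@[60:62]
pos 63 'a': at 9 ·f
pos 64 'c': at 17 ·f
pos 65 'c': at 18

Result: [[3,2],[8,1],[8,4],[13,4],[17,0],[22,0],[28,3],[33,1],[33,4],[40,1],[40,4],[58,4],[62,2]]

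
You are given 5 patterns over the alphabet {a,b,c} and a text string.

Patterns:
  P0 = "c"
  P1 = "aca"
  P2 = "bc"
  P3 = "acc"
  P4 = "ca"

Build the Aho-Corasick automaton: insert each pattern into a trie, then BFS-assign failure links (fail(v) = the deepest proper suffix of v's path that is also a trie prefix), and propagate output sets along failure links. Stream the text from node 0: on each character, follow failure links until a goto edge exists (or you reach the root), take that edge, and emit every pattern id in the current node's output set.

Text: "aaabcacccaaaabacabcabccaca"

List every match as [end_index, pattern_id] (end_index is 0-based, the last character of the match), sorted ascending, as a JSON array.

Build automaton:
Trie nodes:
  0='ε' goto a→2 b→5 c→1
  1='c' goto a→8  [P0 ends]
  2='a' goto c→3
  3='ac' goto a→4 c→7
  4='aca' goto ·  [P1 ends]
  5='b' goto c→6
  6='bc' goto ·  [P2 ends]
  7='acc' goto ·  [P3 ends]
  8='ca' goto ·  [P4 ends]

Failure links (BFS by depth):
  n1('c'): parent n0 fail=0; on 'c' 0 → fail=0;  out {0}∪∅={0}
  n2('a'): parent n0 fail=0; on 'a' 0 → fail=0;  out ∅∪∅=∅
  n5('b'): parent n0 fail=0; on 'b' 0 → fail=0;  out ∅∪∅=∅
  n3('ac'): parent n2 fail=0; on 'c' 0 → fail=1;  out ∅∪{0}={0}
  n6('bc'): parent n5 fail=0; on 'c' 0 → fail=1;  out {2}∪{0}={0,2}
  n8('ca'): parent n1 fail=0; on 'a' 0 → fail=2;  out {4}∪∅={4}
  n4('aca'): parent n3 fail=1; on 'a' 1 → fail=8;  out {1}∪{4}={1,4}
  n7('acc'): parent n3 fail=1; on 'c' 1→0 → fail=1;  out {3}∪{0}={0,3}

Run:
pos 0 'a': at 2
pos 1 'a': at 2 ·f
pos 2 'a': at 2 ·f
pos 3 'b': at 5 ·f
pos 4 'c': at 6  ** P0@[4:4],P2@[3:4]
pos 5 'a': at 8 ·f  ** P4@[4:5]
pos 6 'c': at 3 ·f  ** P0@[6:6]
pos 7 'c': at 7  ** P0@[7:7],P3@[5:7]
pos 8 'c': at 1 ·f  ** P0@[8:8]
pos 9 'a': at 8  ** P4@[8:9]
pos 10 'a': at 2 ·f
pos 11 'a': at 2 ·f
pos 12 'a': at 2 ·f
pos 13 'b': at 5 ·f
pos 14 'a': at 2 ·f
pos 15 'c': at 3  ** P0@[15:15]
pos 16 'a': at 4  ** P1@[14:16],P4@[15:16]
pos 17 'b': at 5 ·f
pos 18 'c': at 6  ** P0@[18:18],P2@[17:18]
pos 19 'a': at 8 ·f  ** P4@[18:19]
pos 20 'b': at 5 ·f
pos 21 'c': at 6  ** P0@[21:21],P2@[20:21]
pos 22 'c': at 1 ·f  ** P0@[22:22]
pos 23 'a': at 8  ** P4@[22:23]
pos 24 'c': at 3 ·f  ** P0@[24:24]
pos 25 'a': at 4  ** P1@[23:25],P4@[24:25]

All matches (sorted): [[4,0],[4,2],[5,4],[6,0],[7,0],[7,3],[8,0],[9,4],[15,0],[16,1],[16,4],[18,0],[18,2],[19,4],[21,0],[21,2],[22,0],[23,4],[24,0],[25,1],[25,4]]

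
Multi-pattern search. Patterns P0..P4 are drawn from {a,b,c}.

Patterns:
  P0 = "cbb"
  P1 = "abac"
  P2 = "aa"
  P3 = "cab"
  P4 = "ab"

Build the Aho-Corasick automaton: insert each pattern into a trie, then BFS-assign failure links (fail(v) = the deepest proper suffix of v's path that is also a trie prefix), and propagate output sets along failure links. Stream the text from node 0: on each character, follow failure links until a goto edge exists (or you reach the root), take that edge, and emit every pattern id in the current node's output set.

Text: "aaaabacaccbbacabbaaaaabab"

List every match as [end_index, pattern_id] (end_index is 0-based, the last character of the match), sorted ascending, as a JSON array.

Build automaton:
Trie nodes:
  n0 'ε': a→4 c→1
  n1 'c': a→9 b→2
  n2 'cb': b→3
  n3 'cbb': ·  ←P0
  n4 'a': a→8 b→5
  n5 'ab': a→6  ←P4
  n6 'aba': c→7
  n7 'abac': ·  ←P1
  n8 'aa': ·  ←P2
  n9 'ca': b→10
  n10 'cab': ·  ←P3

BFS fail/out derivation:
  n1('c'): parent n0 fail=0; on 'c' 0 → fail=0;  out ∅∪∅=∅
  n4('a'): parent n0 fail=0; on 'a' 0 → fail=0;  out ∅∪∅=∅
  n2('cb'): parent n1 fail=0; on 'b' 0 → fail=0;  out ∅∪∅=∅
  n5('ab'): parent n4 fail=0; on 'b' 0 → fail=0;  out {4}∪∅={4}
  n8('aa'): parent n4 fail=0; on 'a' 0 → fail=4;  out {2}∪∅={2}
  n9('ca'): parent n1 fail=0; on 'a' 0 → fail=4;  out ∅∪∅=∅
  n3('cbb'): parent n2 fail=0; on 'b' 0 → fail=0;  out {0}∪∅={0}
  n6('aba'): parent n5 fail=0; on 'a' 0 → fail=4;  out ∅∪∅=∅
  n10('cab'): parent n9 fail=4; on 'b' 4 → fail=5;  out {3}∪{4}={3,4}
  n7('abac'): parent n6 fail=4; on 'c' 4→0 → fail=1;  out {1}∪∅={1}

Text stream:
[0] read 'a'  n0⇒n4
[1] read 'a'  n4⇒n8  emit P2@[0:1]
[2] read 'a'  n8⇒n8 ·f  emit P2@[1:2]
[3] read 'a'  n8⇒n8 ·f  emit P2@[2:3]
[4] read 'b'  n8⇒n5 ·f  emit P4@[3:4]
[5] read 'a'  n5⇒n6
[6] read 'c'  n6⇒n7  emit P1@[3:6]
[7] read 'a'  n7⇒n9 ·f
[8] read 'c'  n9⇒n1 ·f
[9] read 'c'  n1⇒n1 ·f
[10] read 'b'  n1⇒n2
[11] read 'b'  n2⇒n3  emit P0@[9:11]
[12] read 'a'  n3⇒n4 ·f
[13] read 'c'  n4⇒n1 ·f
[14] read 'a'  n1⇒n9
[15] read 'b'  n9⇒n10  emit P3@[13:15],P4@[14:15]
[16] read 'b'  n10⇒n0 ·f
[17] read 'a'  n0⇒n4
[18] read 'a'  n4⇒n8  emit P2@[17:18]
[19] read 'a'  n8⇒n8 ·f  emit P2@[18:19]
[20] read 'a'  n8⇒n8 ·f  emit P2@[19:20]
[21] read 'a'  n8⇒n8 ·f  emit P2@[20:21]
[22] read 'b'  n8⇒n5 ·f  emit P4@[21:22]
[23] read 'a'  n5⇒n6
[24] read 'b'  n6⇒n5 ·f  emit P4@[23:24]

All matches (sorted): [[1,2],[2,2],[3,2],[4,4],[6,1],[11,0],[15,3],[15,4],[18,2],[19,2],[20,2],[21,2],[22,4],[24,4]]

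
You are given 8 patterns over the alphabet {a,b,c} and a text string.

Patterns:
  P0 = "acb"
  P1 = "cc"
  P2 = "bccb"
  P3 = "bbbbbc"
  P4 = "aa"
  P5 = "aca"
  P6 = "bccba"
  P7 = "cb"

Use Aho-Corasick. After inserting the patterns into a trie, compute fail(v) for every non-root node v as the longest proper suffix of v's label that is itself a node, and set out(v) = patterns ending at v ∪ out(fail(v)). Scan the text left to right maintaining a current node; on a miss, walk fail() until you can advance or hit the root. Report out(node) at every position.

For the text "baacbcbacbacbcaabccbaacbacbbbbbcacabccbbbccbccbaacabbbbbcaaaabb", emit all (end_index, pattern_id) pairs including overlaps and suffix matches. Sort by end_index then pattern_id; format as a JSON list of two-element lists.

Build automaton:
Trie (insert patterns):
  n0 'ε': a→1 b→6 c→4
  n1 'a': a→15 c→2
  n2 'ac': a→16 b→3
  n3 'acb': ·  [P0 ends]
  n4 'c': b→18 c→5
  n5 'cc': ·  [P1 ends]
  n6 'b': b→10 c→7
  n7 'bc': c→8
  n8 'bcc': b→9
  n9 'bccb': a→17  [P2 ends]
  n10 'bb': b→11
  n11 'bbb': b→12
  n12 'bbbb': b→13
  n13 'bbbbb': c→14
  n14 'bbbbbc': ·  [P3 ends]
  n15 'aa': ·  [P4 ends]
  n16 'aca': ·  [P5 ends]
  n17 'bccba': ·  [P6 ends]
  n18 'cb': ·  [P7 ends]

Failure links (BFS by depth):
  fail(1) 'a': from fail(0)=0 chase 'a': 0 ⇒ 0;  out=∅∪out(0)=∅
  fail(4) 'c': from fail(0)=0 chase 'c': 0 ⇒ 0;  out=∅∪out(0)=∅
  fail(6) 'b': from fail(0)=0 chase 'b': 0 ⇒ 0;  out=∅∪out(0)=∅
  fail(2) 'ac': from fail(1)=0 chase 'c': 0 ⇒ 4;  out=∅∪out(4)=∅
  fail(5) 'cc': from fail(4)=0 chase 'c': 0 ⇒ 4;  out={1}∪out(4)={1}
  fail(7) 'bc': from fail(6)=0 chase 'c': 0 ⇒ 4;  out=∅∪out(4)=∅
  fail(10) 'bb': from fail(6)=0 chase 'b': 0 ⇒ 6;  out=∅∪out(6)=∅
  fail(15) 'aa': from fail(1)=0 chase 'a': 0 ⇒ 1;  out={4}∪out(1)={4}
  fail(18) 'cb': from fail(4)=0 chase 'b': 0 ⇒ 6;  out={7}∪out(6)={7}
  fail(3) 'acb': from fail(2)=4 chase 'b': 4 ⇒ 18;  out={0}∪out(18)={0,7}
  fail(8) 'bcc': from fail(7)=4 chase 'c': 4 ⇒ 5;  out=∅∪out(5)={1}
  fail(11) 'bbb': from fail(10)=6 chase 'b': 6 ⇒ 10;  out=∅∪out(10)=∅
  fail(16) 'aca': from fail(2)=4 chase 'a': 4→0 ⇒ 1;  out={5}∪out(1)={5}
  fail(9) 'bccb': from fail(8)=5 chase 'b': 5→4 ⇒ 18;  out={2}∪out(18)={2,7}
  fail(12) 'bbbb': from fail(11)=10 chase 'b': 10 ⇒ 11;  out=∅∪out(11)=∅
  fail(13) 'bbbbb': from fail(12)=11 chase 'b': 11 ⇒ 12;  out=∅∪out(12)=∅
  fail(17) 'bccba': from fail(9)=18 chase 'a': 18→6→0 ⇒ 1;  out={6}∪out(1)={6}
  fail(14) 'bbbbbc': from fail(13)=12 chase 'c': 12→11→10→6 ⇒ 7;  out={3}∪out(7)={3}

Text stream:
pos 0 'b': at 6
pos 1 'a': at 1 ·f
pos 2 'a': at 15  emit P4@[1:2]
pos 3 'c': at 2 ·f
pos 4 'b': at 3  emit P0@[2:4],P7@[3:4]
pos 5 'c': at 7 ·f
pos 6 'b': at 18 ·f  emit P7@[5:6]
pos 7 'a': at 1 ·f
pos 8 'c': at 2
pos 9 'b': at 3  emit P0@[7:9],P7@[8:9]
pos 10 'a': at 1 ·f
pos 11 'c': at 2
pos 12 'b': at 3  emit P0@[10:12],P7@[11:12]
pos 13 'c': at 7 ·f
pos 14 'a': at 1 ·f
pos 15 'a': at 15  emit P4@[14:15]
pos 16 'b': at 6 ·f
pos 17 'c': at 7
pos 18 'c': at 8  emit P1@[17:18]
pos 19 'b': at 9  emit P2@[16:19],P7@[18:19]
pos 20 'a': at 17  emit P6@[16:20]
pos 21 'a': at 15 ·f  emit P4@[20:21]
pos 22 'c': at 2 ·f
pos 23 'b': at 3  emit P0@[21:23],P7@[22:23]
pos 24 'a': at 1 ·f
pos 25 'c': at 2
pos 26 'b': at 3  emit P0@[24:26],P7@[25:26]
pos 27 'b': at 10 ·f
pos 28 'b': at 11
pos 29 'b': at 12
pos 30 'b': at 13
pos 31 'c': at 14  emit P3@[26:31]
pos 32 'a': at 1 ·f
pos 33 'c': at 2
pos 34 'a': at 16  emit P5@[32:34]
pos 35 'b': at 6 ·f
pos 36 'c': at 7
pos 37 'c': at 8  emit P1@[36:37]
pos 38 'b': at 9  emit P2@[35:38],P7@[37:38]
pos 39 'b': at 10 ·f
pos 40 'b': at 11
pos 41 'c': at 7 ·f
pos 42 'c': at 8  emit P1@[41:42]
pos 43 'b': at 9  emit P2@[40:43],P7@[42:43]
pos 44 'c': at 7 ·f
pos 45 'c': at 8  emit P1@[44:45]
pos 46 'b': at 9  emit P2@[43:46],P7@[45:46]
pos 47 'a': at 17  emit P6@[43:47]
pos 48 'a': at 15 ·f  emit P4@[47:48]
pos 49 'c': at 2 ·f
pos 50 'a': at 16  emit P5@[48:50]
pos 51 'b': at 6 ·f
pos 52 'b': at 10
pos 53 'b': at 11
pos 54 'b': at 12
pos 55 'b': at 13
pos 56 'c': at 14  emit P3@[51:56]
pos 57 'a': at 1 ·f
pos 58 'a': at 15  emit P4@[57:58]
pos 59 'a': at 15 ·f  emit P4@[58:59]
pos 60 'a': at 15 ·f  emit P4@[59:60]
pos 61 'b': at 6 ·f
pos 62 'b': at 10

Result: [[2,4],[4,0],[4,7],[6,7],[9,0],[9,7],[12,0],[12,7],[15,4],[18,1],[19,2],[19,7],[20,6],[21,4],[23,0],[23,7],[26,0],[26,7],[31,3],[34,5],[37,1],[38,2],[38,7],[42,1],[43,2],[43,7],[45,1],[46,2],[46,7],[47,6],[48,4],[50,5],[56,3],[58,4],[59,4],[60,4]]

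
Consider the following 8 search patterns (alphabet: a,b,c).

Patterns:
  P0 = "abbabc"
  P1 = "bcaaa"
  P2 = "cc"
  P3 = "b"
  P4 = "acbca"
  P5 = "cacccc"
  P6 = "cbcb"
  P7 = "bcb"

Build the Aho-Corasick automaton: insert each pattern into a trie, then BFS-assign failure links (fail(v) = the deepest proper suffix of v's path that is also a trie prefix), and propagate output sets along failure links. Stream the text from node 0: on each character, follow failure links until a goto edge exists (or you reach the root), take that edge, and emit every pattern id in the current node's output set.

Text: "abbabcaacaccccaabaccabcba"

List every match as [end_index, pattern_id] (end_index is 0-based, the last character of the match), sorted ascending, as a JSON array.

Build:
Trie nodes:
  0='ε' goto a→1 b→7 c→12
  1='a' goto b→2 c→14
  2='ab' goto b→3
  3='abb' goto a→4
  4='abba' goto b→5
  5='abbab' goto c→6
  6='abbabc' goto ·  ←P0
  7='b' goto c→8  ←P3
  8='bc' goto a→9 b→26
  9='bca' goto a→10
  10='bcaa' goto a→11
  11='bcaaa' goto ·  ←P1
  12='c' goto a→18 b→23 c→13
  13='cc' goto ·  ←P2
  14='ac' goto b→15
  15='acb' goto c→16
  16='acbc' goto a→17
  17='acbca' goto ·  ←P4
  18='ca' goto c→19
  19='cac' goto c→20
  20='cacc' goto c→21
  21='caccc' goto c→22
  22='cacccc' goto ·  ←P5
  23='cb' goto c→24
  24='cbc' goto b→25
  25='cbcb' goto ·  ←P6
  26='bcb' goto ·  ←P7

BFS fail/out derivation:
  fail(1) 'a': from fail(0)=0 chase 'a': 0 ⇒ 0;  out=∅∪out(0)=∅
  fail(7) 'b': from fail(0)=0 chase 'b': 0 ⇒ 0;  out={3}∪out(0)={3}
  fail(12) 'c': from fail(0)=0 chase 'c': 0 ⇒ 0;  out=∅∪out(0)=∅
  fail(2) 'ab': from fail(1)=0 chase 'b': 0 ⇒ 7;  out=∅∪out(7)={3}
  fail(8) 'bc': from fail(7)=0 chase 'c': 0 ⇒ 12;  out=∅∪out(12)=∅
  fail(13) 'cc': from fail(12)=0 chase 'c': 0 ⇒ 12;  out={2}∪out(12)={2}
  fail(14) 'ac': from fail(1)=0 chase 'c': 0 ⇒ 12;  out=∅∪out(12)=∅
  fail(18) 'ca': from fail(12)=0 chase 'a': 0 ⇒ 1;  out=∅∪out(1)=∅
  fail(23) 'cb': from fail(12)=0 chase 'b': 0 ⇒ 7;  out=∅∪out(7)={3}
  fail(3) 'abb': from fail(2)=7 chase 'b': 7→0 ⇒ 7;  out=∅∪out(7)={3}
  fail(9) 'bca': from fail(8)=12 chase 'a': 12 ⇒ 18;  out=∅∪out(18)=∅
  fail(15) 'acb': from fail(14)=12 chase 'b': 12 ⇒ 23;  out=∅∪out(23)={3}
  fail(19) 'cac': from fail(18)=1 chase 'c': 1 ⇒ 14;  out=∅∪out(14)=∅
  fail(24) 'cbc': from fail(23)=7 chase 'c': 7 ⇒ 8;  out=∅∪out(8)=∅
  fail(26) 'bcb': from fail(8)=12 chase 'b': 12 ⇒ 23;  out={7}∪out(23)={3,7}
  fail(4) 'abba': from fail(3)=7 chase 'a': 7→0 ⇒ 1;  out=∅∪out(1)=∅
  fail(10) 'bcaa': from fail(9)=18 chase 'a': 18→1→0 ⇒ 1;  out=∅∪out(1)=∅
  fail(16) 'acbc': from fail(15)=23 chase 'c': 23 ⇒ 24;  out=∅∪out(24)=∅
  fail(20) 'cacc': from fail(19)=14 chase 'c': 14→12 ⇒ 13;  out=∅∪out(13)={2}
  fail(25) 'cbcb': from fail(24)=8 chase 'b': 8 ⇒ 26;  out={6}∪out(26)={3,6,7}
  fail(5) 'abbab': from fail(4)=1 chase 'b': 1 ⇒ 2;  out=∅∪out(2)={3}
  fail(11) 'bcaaa': from fail(10)=1 chase 'a': 1→0 ⇒ 1;  out={1}∪out(1)={1}
  fail(17) 'acbca': from fail(16)=24 chase 'a': 24→8 ⇒ 9;  out={4}∪out(9)={4}
  fail(21) 'caccc': from fail(20)=13 chase 'c': 13→12 ⇒ 13;  out=∅∪out(13)={2}
  fail(6) 'abbabc': from fail(5)=2 chase 'c': 2→7 ⇒ 8;  out={0}∪out(8)={0}
  fail(22) 'cacccc': from fail(21)=13 chase 'c': 13→12 ⇒ 13;  out={5}∪out(13)={2,5}

Text stream:
pos 0 'a': at 1
pos 1 'b': at 2  emit P3@[1:1]
pos 2 'b': at 3  emit P3@[2:2]
pos 3 'a': at 4
pos 4 'b': at 5  emit P3@[4:4]
pos 5 'c': at 6  emit P0@[0:5]
pos 6 'a': at 9 (via fail)
pos 7 'a': at 10
pos 8 'c': at 14 (via fail)
pos 9 'a': at 18 (via fail)
pos 10 'c': at 19
pos 11 'c': at 20  emit P2@[10:11]
pos 12 'c': at 21  emit P2@[11:12]
pos 13 'c': at 22  emit P2@[12:13],P5@[8:13]
pos 14 'a': at 18 (via fail)
pos 15 'a': at 1 (via fail)
pos 16 'b': at 2  emit P3@[16:16]
pos 17 'a': at 1 (via fail)
pos 18 'c': at 14
pos 19 'c': at 13 (via fail)  emit P2@[18:19]
pos 20 'a': at 18 (via fail)
pos 21 'b': at 2 (via fail)  emit P3@[21:21]
pos 22 'c': at 8 (via fail)
pos 23 'b': at 26  emit P3@[23:23],P7@[21:23]
pos 24 'a': at 1 (via fail)

All matches (sorted): [[1,3],[2,3],[4,3],[5,0],[11,2],[12,2],[13,2],[13,5],[16,3],[19,2],[21,3],[23,3],[23,7]]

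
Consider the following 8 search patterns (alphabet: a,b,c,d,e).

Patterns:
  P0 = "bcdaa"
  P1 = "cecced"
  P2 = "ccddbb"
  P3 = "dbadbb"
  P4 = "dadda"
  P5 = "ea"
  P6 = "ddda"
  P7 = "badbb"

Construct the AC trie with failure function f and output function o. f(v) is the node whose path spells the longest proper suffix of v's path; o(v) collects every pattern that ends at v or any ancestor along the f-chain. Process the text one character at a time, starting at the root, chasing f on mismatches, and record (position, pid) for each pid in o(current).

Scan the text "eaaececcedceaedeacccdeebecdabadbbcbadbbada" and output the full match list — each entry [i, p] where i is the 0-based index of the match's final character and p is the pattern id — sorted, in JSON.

Build:
Trie nodes:
  0='ε' goto b→1 c→6 d→17 e→27
  1='b' goto a→32 c→2
  2='bc' goto d→3
  3='bcd' goto a→4
  4='bcda' goto a→5
  5='bcdaa' goto ·  ←P0
  6='c' goto c→12 e→7
  7='ce' goto c→8
  8='cec' goto c→9
  9='cecc' goto e→10
  10='cecce' goto d→11
  11='cecced' goto ·  ←P1
  12='cc' goto d→13
  13='ccd' goto d→14
  14='ccdd' goto b→15
  15='ccddb' goto b→16
  16='ccddbb' goto ·  ←P2
  17='d' goto a→23 b→18 d→29
  18='db' goto a→19
  19='dba' goto d→20
  20='dbad' goto b→21
  21='dbadb' goto b→22
  22='dbadbb' goto ·  ←P3
  23='da' goto d→24
  24='dad' goto d→25
  25='dadd' goto a→26
  26='dadda' goto ·  ←P4
  27='e' goto a→28
  28='ea' goto ·  ←P5
  29='dd' goto d→30
  30='ddd' goto a→31
  31='ddda' goto ·  ←P6
  32='ba' goto d→33
  33='bad' goto b→34
  34='badb' goto b→35
  35='badbb' goto ·  ←P7

Failure links (BFS by depth):
  n1('b'): parent n0 fail=0; on 'b' 0 → fail=0;  out ∅∪∅=∅
  n6('c'): parent n0 fail=0; on 'c' 0 → fail=0;  out ∅∪∅=∅
  n17('d'): parent n0 fail=0; on 'd' 0 → fail=0;  out ∅∪∅=∅
  n27('e'): parent n0 fail=0; on 'e' 0 → fail=0;  out ∅∪∅=∅
  n2('bc'): parent n1 fail=0; on 'c' 0 → fail=6;  out ∅∪∅=∅
  n7('ce'): parent n6 fail=0; on 'e' 0 → fail=27;  out ∅∪∅=∅
  n12('cc'): parent n6 fail=0; on 'c' 0 → fail=6;  out ∅∪∅=∅
  n18('db'): parent n17 fail=0; on 'b' 0 → fail=1;  out ∅∪∅=∅
  n23('da'): parent n17 fail=0; on 'a' 0 → fail=0;  out ∅∪∅=∅
  n28('ea'): parent n27 fail=0; on 'a' 0 → fail=0;  out {5}∪∅={5}
  n29('dd'): parent n17 fail=0; on 'd' 0 → fail=17;  out ∅∪∅=∅
  n32('ba'): parent n1 fail=0; on 'a' 0 → fail=0;  out ∅∪∅=∅
  n3('bcd'): parent n2 fail=6; on 'd' 6→0 → fail=17;  out ∅∪∅=∅
  n8('cec'): parent n7 fail=27; on 'c' 27→0 → fail=6;  out ∅∪∅=∅
  n13('ccd'): parent n12 fail=6; on 'd' 6→0 → fail=17;  out ∅∪∅=∅
  n19('dba'): parent n18 fail=1; on 'a' 1 → fail=32;  out ∅∪∅=∅
  n24('dad'): parent n23 fail=0; on 'd' 0 → fail=17;  out ∅∪∅=∅
  n30('ddd'): parent n29 fail=17; on 'd' 17 → fail=29;  out ∅∪∅=∅
  n33('bad'): parent n32 fail=0; on 'd' 0 → fail=17;  out ∅∪∅=∅
  n4('bcda'): parent n3 fail=17; on 'a' 17 → fail=23;  out ∅∪∅=∅
  n9('cecc'): parent n8 fail=6; on 'c' 6 → fail=12;  out ∅∪∅=∅
  n14('ccdd'): parent n13 fail=17; on 'd' 17 → fail=29;  out ∅∪∅=∅
  n20('dbad'): parent n19 fail=32; on 'd' 32 → fail=33;  out ∅∪∅=∅
  n25('dadd'): parent n24 fail=17; on 'd' 17 → fail=29;  out ∅∪∅=∅
  n31('ddda'): parent n30 fail=29; on 'a' 29→17 → fail=23;  out {6}∪∅={6}
  n34('badb'): parent n33 fail=17; on 'b' 17 → fail=18;  out ∅∪∅=∅
  n5('bcdaa'): parent n4 fail=23; on 'a' 23→0 → fail=0;  out {0}∪∅={0}
  n10('cecce'): parent n9 fail=12; on 'e' 12→6 → fail=7;  out ∅∪∅=∅
  n15('ccddb'): parent n14 fail=29; on 'b' 29→17 → fail=18;  out ∅∪∅=∅
  n21('dbadb'): parent n20 fail=33; on 'b' 33 → fail=34;  out ∅∪∅=∅
  n26('dadda'): parent n25 fail=29; on 'a' 29→17 → fail=23;  out {4}∪∅={4}
  n35('badbb'): parent n34 fail=18; on 'b' 18→1→0 → fail=1;  out {7}∪∅={7}
  n11('cecced'): parent n10 fail=7; on 'd' 7→27→0 → fail=17;  out {1}∪∅={1}
  n16('ccddbb'): parent n15 fail=18; on 'b' 18→1→0 → fail=1;  out {2}∪∅={2}
  n22('dbadbb'): parent n21 fail=34; on 'b' 34 → fail=35;  out {3}∪{7}={3,7}

Scan:
[0] read 'e'  n0⇒n27
[1] read 'a'  n27⇒n28  emit P5@[0:1]
[2] read 'a'  n28⇒n0 ·f
[3] read 'e'  n0⇒n27
[4] read 'c'  n27⇒n6 ·f
[5] read 'e'  n6⇒n7
[6] read 'c'  n7⇒n8
[7] read 'c'  n8⇒n9
[8] read 'e'  n9⇒n10
[9] read 'd'  n10⇒n11  emit P1@[4:9]
[10] read 'c'  n11⇒n6 ·f
[11] read 'e'  n6⇒n7
[12] read 'a'  n7⇒n28 ·f  emit P5@[11:12]
[13] read 'e'  n28⇒n27 ·f
[14] read 'd'  n27⇒n17 ·f
[15] read 'e'  n17⇒n27 ·f
[16] read 'a'  n27⇒n28  emit P5@[15:16]
[17] read 'c'  n28⇒n6 ·f
[18] read 'c'  n6⇒n12
[19] read 'c'  n12⇒n12 ·f
[20] read 'd'  n12⇒n13
[21] read 'e'  n13⇒n27 ·f
[22] read 'e'  n27⇒n27 ·f
[23] read 'b'  n27⇒n1 ·f
[24] read 'e'  n1⇒n27 ·f
[25] read 'c'  n27⇒n6 ·f
[26] read 'd'  n6⇒n17 ·f
[27] read 'a'  n17⇒n23
[28] read 'b'  n23⇒n1 ·f
[29] read 'a'  n1⇒n32
[30] read 'd'  n32⇒n33
[31] read 'b'  n33⇒n34
[32] read 'b'  n34⇒n35  emit P7@[28:32]
[33] read 'c'  n35⇒n2 ·f
[34] read 'b'  n2⇒n1 ·f
[35] read 'a'  n1⇒n32
[36] read 'd'  n32⇒n33
[37] read 'b'  n33⇒n34
[38] read 'b'  n34⇒n35  emit P7@[34:38]
[39] read 'a'  n35⇒n32 ·f
[40] read 'd'  n32⇒n33
[41] read 'a'  n33⇒n23 ·f

Matches: [[1,5],[9,1],[12,5],[16,5],[32,7],[38,7]]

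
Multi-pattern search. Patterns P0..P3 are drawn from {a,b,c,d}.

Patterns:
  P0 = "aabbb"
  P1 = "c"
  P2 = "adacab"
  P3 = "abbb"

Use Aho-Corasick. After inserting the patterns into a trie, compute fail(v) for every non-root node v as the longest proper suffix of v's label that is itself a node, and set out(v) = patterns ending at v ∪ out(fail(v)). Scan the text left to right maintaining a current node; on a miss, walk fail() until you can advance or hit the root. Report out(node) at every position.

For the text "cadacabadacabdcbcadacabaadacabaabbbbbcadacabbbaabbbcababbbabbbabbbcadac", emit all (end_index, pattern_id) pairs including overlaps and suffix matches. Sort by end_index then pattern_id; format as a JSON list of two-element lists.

Build:
Trie nodes:
  0='ε' goto a→1 c→6
  1='a' goto a→2 b→12 d→7
  2='aa' goto b→3
  3='aab' goto b→4
  4='aabb' goto b→5
  5='aabbb' goto ·  ←P0
  6='c' goto ·  ←P1
  7='ad' goto a→8
  8='ada' goto c→9
  9='adac' goto a→10
  10='adaca' goto b→11
  11='adacab' goto ·  ←P2
  12='ab' goto b→13
  13='abb' goto b→14
  14='abbb' goto ·  ←P3

BFS fail/out derivation:
  fail(1) 'a': from fail(0)=0 chase 'a': 0 ⇒ 0;  out=∅∪out(0)=∅
  fail(6) 'c': from fail(0)=0 chase 'c': 0 ⇒ 0;  out={1}∪out(0)={1}
  fail(2) 'aa': from fail(1)=0 chase 'a': 0 ⇒ 1;  out=∅∪out(1)=∅
  fail(7) 'ad': from fail(1)=0 chase 'd': 0 ⇒ 0;  out=∅∪out(0)=∅
  fail(12) 'ab': from fail(1)=0 chase 'b': 0 ⇒ 0;  out=∅∪out(0)=∅
  fail(3) 'aab': from fail(2)=1 chase 'b': 1 ⇒ 12;  out=∅∪out(12)=∅
  fail(8) 'ada': from fail(7)=0 chase 'a': 0 ⇒ 1;  out=∅∪out(1)=∅
  fail(13) 'abb': from fail(12)=0 chase 'b': 0 ⇒ 0;  out=∅∪out(0)=∅
  fail(4) 'aabb': from fail(3)=12 chase 'b': 12 ⇒ 13;  out=∅∪out(13)=∅
  fail(9) 'adac': from fail(8)=1 chase 'c': 1→0 ⇒ 6;  out=∅∪out(6)={1}
  fail(14) 'abbb': from fail(13)=0 chase 'b': 0 ⇒ 0;  out={3}∪out(0)={3}
  fail(5) 'aabbb': from fail(4)=13 chase 'b': 13 ⇒ 14;  out={0}∪out(14)={0,3}
  fail(10) 'adaca': from fail(9)=6 chase 'a': 6→0 ⇒ 1;  out=∅∪out(1)=∅
  fail(11) 'adacab': from fail(10)=1 chase 'b': 1 ⇒ 12;  out={2}∪out(12)={2}

Text stream:
[0] read 'c'  n0⇒n6  → match P1@[0:0]
[1] read 'a'  n6⇒n1 (fail-walked)
[2] read 'd'  n1⇒n7
[3] read 'a'  n7⇒n8
[4] read 'c'  n8⇒n9  → match P1@[4:4]
[5] read 'a'  n9⇒n10
[6] read 'b'  n10⇒n11  → match P2@[1:6]
[7] read 'a'  n11⇒n1 (fail-walked)
[8] read 'd'  n1⇒n7
[9] read 'a'  n7⇒n8
[10] read 'c'  n8⇒n9  → match P1@[10:10]
[11] read 'a'  n9⇒n10
[12] read 'b'  n10⇒n11  → match P2@[7:12]
[13] read 'd'  n11⇒n0 (fail-walked)
[14] read 'c'  n0⇒n6  → match P1@[14:14]
[15] read 'b'  n6⇒n0 (fail-walked)
[16] read 'c'  n0⇒n6  → match P1@[16:16]
[17] read 'a'  n6⇒n1 (fail-walked)
[18] read 'd'  n1⇒n7
[19] read 'a'  n7⇒n8
[20] read 'c'  n8⇒n9  → match P1@[20:20]
[21] read 'a'  n9⇒n10
[22] read 'b'  n10⇒n11  → match P2@[17:22]
[23] read 'a'  n11⇒n1 (fail-walked)
[24] read 'a'  n1⇒n2
[25] read 'd'  n2⇒n7 (fail-walked)
[26] read 'a'  n7⇒n8
[27] read 'c'  n8⇒n9  → match P1@[27:27]
[28] read 'a'  n9⇒n10
[29] read 'b'  n10⇒n11  → match P2@[24:29]
[30] read 'a'  n11⇒n1 (fail-walked)
[31] read 'a'  n1⇒n2
[32] read 'b'  n2⇒n3
[33] read 'b'  n3⇒n4
[34] read 'b'  n4⇒n5  → match P0@[30:34],P3@[31:34]
[35] read 'b'  n5⇒n0 (fail-walked)
[36] read 'b'  n0⇒n0
[37] read 'c'  n0⇒n6  → match P1@[37:37]
[38] read 'a'  n6⇒n1 (fail-walked)
[39] read 'd'  n1⇒n7
[40] read 'a'  n7⇒n8
[41] read 'c'  n8⇒n9  → match P1@[41:41]
[42] read 'a'  n9⇒n10
[43] read 'b'  n10⇒n11  → match P2@[38:43]
[44] read 'b'  n11⇒n13 (fail-walked)
[45] read 'b'  n13⇒n14  → match P3@[42:45]
[46] read 'a'  n14⇒n1 (fail-walked)
[47] read 'a'  n1⇒n2
[48] read 'b'  n2⇒n3
[49] read 'b'  n3⇒n4
[50] read 'b'  n4⇒n5  → match P0@[46:50],P3@[47:50]
[51] read 'c'  n5⇒n6 (fail-walked)  → match P1@[51:51]
[52] read 'a'  n6⇒n1 (fail-walked)
[53] read 'b'  n1⇒n12
[54] read 'a'  n12⇒n1 (fail-walked)
[55] read 'b'  n1⇒n12
[56] read 'b'  n12⇒n13
[57] read 'b'  n13⇒n14  → match P3@[54:57]
[58] read 'a'  n14⇒n1 (fail-walked)
[59] read 'b'  n1⇒n12
[60] read 'b'  n12⇒n13
[61] read 'b'  n13⇒n14  → match P3@[58:61]
[62] read 'a'  n14⇒n1 (fail-walked)
[63] read 'b'  n1⇒n12
[64] read 'b'  n12⇒n13
[65] read 'b'  n13⇒n14  → match P3@[62:65]
[66] read 'c'  n14⇒n6 (fail-walked)  → match P1@[66:66]
[67] read 'a'  n6⇒n1 (fail-walked)
[68] read 'd'  n1⇒n7
[69] read 'a'  n7⇒n8
[70] read 'c'  n8⇒n9  → match P1@[70:70]

Result: [[0,1],[4,1],[6,2],[10,1],[12,2],[14,1],[16,1],[20,1],[22,2],[27,1],[29,2],[34,0],[34,3],[37,1],[41,1],[43,2],[45,3],[50,0],[50,3],[51,1],[57,3],[61,3],[65,3],[66,1],[70,1]]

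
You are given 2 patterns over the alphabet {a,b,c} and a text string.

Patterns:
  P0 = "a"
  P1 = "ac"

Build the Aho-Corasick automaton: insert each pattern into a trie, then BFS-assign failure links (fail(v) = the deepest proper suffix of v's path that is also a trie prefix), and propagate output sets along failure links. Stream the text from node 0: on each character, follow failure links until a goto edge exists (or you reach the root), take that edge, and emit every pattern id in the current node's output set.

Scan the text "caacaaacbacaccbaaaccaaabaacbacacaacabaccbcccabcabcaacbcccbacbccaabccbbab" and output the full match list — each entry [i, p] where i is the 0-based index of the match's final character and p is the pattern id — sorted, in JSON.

Construct AC machine:
Trie nodes:
  0='ε' goto a→1
  1='a' goto c→2  ←P0
  2='ac' goto ·  ←P1

Failure links (BFS by depth):
  n1('a'): parent n0 fail=0; on 'a' 0 → fail=0;  out {0}∪∅={0}
  n2('ac'): parent n1 fail=0; on 'c' 0 → fail=0;  out {1}∪∅={1}

Scan:
i=0 'c': node 0→0
i=1 'a': node 0→1  ** P0@[1:1]
i=2 'a': node 1→1 (fail-walked)  ** P0@[2:2]
i=3 'c': node 1→2  ** P1@[2:3]
i=4 'a': node 2→1 (fail-walked)  ** P0@[4:4]
i=5 'a': node 1→1 (fail-walked)  ** P0@[5:5]
i=6 'a': node 1→1 (fail-walked)  ** P0@[6:6]
i=7 'c': node 1→2  ** P1@[6:7]
i=8 'b': node 2→0 (fail-walked)
i=9 'a': node 0→1  ** P0@[9:9]
i=10 'c': node 1→2  ** P1@[9:10]
i=11 'a': node 2→1 (fail-walked)  ** P0@[11:11]
i=12 'c': node 1→2  ** P1@[11:12]
i=13 'c': node 2→0 (fail-walked)
i=14 'b': node 0→0
i=15 'a': node 0→1  ** P0@[15:15]
i=16 'a': node 1→1 (fail-walked)  ** P0@[16:16]
i=17 'a': node 1→1 (fail-walked)  ** P0@[17:17]
i=18 'c': node 1→2  ** P1@[17:18]
i=19 'c': node 2→0 (fail-walked)
i=20 'a': node 0→1  ** P0@[20:20]
i=21 'a': node 1→1 (fail-walked)  ** P0@[21:21]
i=22 'a': node 1→1 (fail-walked)  ** P0@[22:22]
i=23 'b': node 1→0 (fail-walked)
i=24 'a': node 0→1  ** P0@[24:24]
i=25 'a': node 1→1 (fail-walked)  ** P0@[25:25]
i=26 'c': node 1→2  ** P1@[25:26]
i=27 'b': node 2→0 (fail-walked)
i=28 'a': node 0→1  ** P0@[28:28]
i=29 'c': node 1→2  ** P1@[28:29]
i=30 'a': node 2→1 (fail-walked)  ** P0@[30:30]
i=31 'c': node 1→2  ** P1@[30:31]
i=32 'a': node 2→1 (fail-walked)  ** P0@[32:32]
i=33 'a': node 1→1 (fail-walked)  ** P0@[33:33]
i=34 'c': node 1→2  ** P1@[33:34]
i=35 'a': node 2→1 (fail-walked)  ** P0@[35:35]
i=36 'b': node 1→0 (fail-walked)
i=37 'a': node 0→1  ** P0@[37:37]
i=38 'c': node 1→2  ** P1@[37:38]
i=39 'c': node 2→0 (fail-walked)
i=40 'b': node 0→0
i=41 'c': node 0→0
i=42 'c': node 0→0
i=43 'c': node 0→0
i=44 'a': node 0→1  ** P0@[44:44]
i=45 'b': node 1→0 (fail-walked)
i=46 'c': node 0→0
i=47 'a': node 0→1  ** P0@[47:47]
i=48 'b': node 1→0 (fail-walked)
i=49 'c': node 0→0
i=50 'a': node 0→1  ** P0@[50:50]
i=51 'a': node 1→1 (fail-walked)  ** P0@[51:51]
i=52 'c': node 1→2  ** P1@[51:52]
i=53 'b': node 2→0 (fail-walked)
i=54 'c': node 0→0
i=55 'c': node 0→0
i=56 'c': node 0→0
i=57 'b': node 0→0
i=58 'a': node 0→1  ** P0@[58:58]
i=59 'c': node 1→2  ** P1@[58:59]
i=60 'b': node 2→0 (fail-walked)
i=61 'c': node 0→0
i=62 'c': node 0→0
i=63 'a': node 0→1  ** P0@[63:63]
i=64 'a': node 1→1 (fail-walked)  ** P0@[64:64]
i=65 'b': node 1→0 (fail-walked)
i=66 'c': node 0→0
i=67 'c': node 0→0
i=68 'b': node 0→0
i=69 'b': node 0→0
i=70 'a': node 0→1  ** P0@[70:70]
i=71 'b': node 1→0 (fail-walked)

Matches: [[1,0],[2,0],[3,1],[4,0],[5,0],[6,0],[7,1],[9,0],[10,1],[11,0],[12,1],[15,0],[16,0],[17,0],[18,1],[20,0],[21,0],[22,0],[24,0],[25,0],[26,1],[28,0],[29,1],[30,0],[31,1],[32,0],[33,0],[34,1],[35,0],[37,0],[38,1],[44,0],[47,0],[50,0],[51,0],[52,1],[58,0],[59,1],[63,0],[64,0],[70,0]]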